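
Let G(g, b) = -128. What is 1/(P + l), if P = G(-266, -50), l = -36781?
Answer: -1/36909 ≈ -2.7094e-5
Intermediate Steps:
P = -128
1/(P + l) = 1/(-128 - 36781) = 1/(-36909) = -1/36909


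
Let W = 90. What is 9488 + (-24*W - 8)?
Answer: 7320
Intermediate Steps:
9488 + (-24*W - 8) = 9488 + (-24*90 - 8) = 9488 + (-2160 - 8) = 9488 - 2168 = 7320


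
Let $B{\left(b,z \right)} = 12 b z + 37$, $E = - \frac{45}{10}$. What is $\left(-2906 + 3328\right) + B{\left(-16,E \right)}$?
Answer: $1323$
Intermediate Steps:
$E = - \frac{9}{2}$ ($E = \left(-45\right) \frac{1}{10} = - \frac{9}{2} \approx -4.5$)
$B{\left(b,z \right)} = 37 + 12 b z$ ($B{\left(b,z \right)} = 12 b z + 37 = 37 + 12 b z$)
$\left(-2906 + 3328\right) + B{\left(-16,E \right)} = \left(-2906 + 3328\right) + \left(37 + 12 \left(-16\right) \left(- \frac{9}{2}\right)\right) = 422 + \left(37 + 864\right) = 422 + 901 = 1323$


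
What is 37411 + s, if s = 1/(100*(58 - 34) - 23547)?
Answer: 791130416/21147 ≈ 37411.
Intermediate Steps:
s = -1/21147 (s = 1/(100*24 - 23547) = 1/(2400 - 23547) = 1/(-21147) = -1/21147 ≈ -4.7288e-5)
37411 + s = 37411 - 1/21147 = 791130416/21147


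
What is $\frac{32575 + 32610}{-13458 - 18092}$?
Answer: $- \frac{13037}{6310} \approx -2.0661$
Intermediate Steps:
$\frac{32575 + 32610}{-13458 - 18092} = \frac{65185}{-13458 + \left(-19070 + 978\right)} = \frac{65185}{-13458 - 18092} = \frac{65185}{-31550} = 65185 \left(- \frac{1}{31550}\right) = - \frac{13037}{6310}$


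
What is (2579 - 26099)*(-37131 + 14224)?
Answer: 538772640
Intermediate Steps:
(2579 - 26099)*(-37131 + 14224) = -23520*(-22907) = 538772640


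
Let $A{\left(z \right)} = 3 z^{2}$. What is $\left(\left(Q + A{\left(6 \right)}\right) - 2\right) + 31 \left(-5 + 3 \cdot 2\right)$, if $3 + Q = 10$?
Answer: $144$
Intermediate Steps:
$Q = 7$ ($Q = -3 + 10 = 7$)
$\left(\left(Q + A{\left(6 \right)}\right) - 2\right) + 31 \left(-5 + 3 \cdot 2\right) = \left(\left(7 + 3 \cdot 6^{2}\right) - 2\right) + 31 \left(-5 + 3 \cdot 2\right) = \left(\left(7 + 3 \cdot 36\right) - 2\right) + 31 \left(-5 + 6\right) = \left(\left(7 + 108\right) - 2\right) + 31 \cdot 1 = \left(115 - 2\right) + 31 = 113 + 31 = 144$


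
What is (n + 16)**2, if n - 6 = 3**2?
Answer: 961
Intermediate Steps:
n = 15 (n = 6 + 3**2 = 6 + 9 = 15)
(n + 16)**2 = (15 + 16)**2 = 31**2 = 961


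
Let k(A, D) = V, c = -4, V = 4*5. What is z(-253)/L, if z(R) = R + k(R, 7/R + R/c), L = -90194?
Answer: 233/90194 ≈ 0.0025833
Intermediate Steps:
V = 20
k(A, D) = 20
z(R) = 20 + R (z(R) = R + 20 = 20 + R)
z(-253)/L = (20 - 253)/(-90194) = -233*(-1/90194) = 233/90194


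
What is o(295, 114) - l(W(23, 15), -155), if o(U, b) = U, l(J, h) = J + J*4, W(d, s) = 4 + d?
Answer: 160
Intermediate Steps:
l(J, h) = 5*J (l(J, h) = J + 4*J = 5*J)
o(295, 114) - l(W(23, 15), -155) = 295 - 5*(4 + 23) = 295 - 5*27 = 295 - 1*135 = 295 - 135 = 160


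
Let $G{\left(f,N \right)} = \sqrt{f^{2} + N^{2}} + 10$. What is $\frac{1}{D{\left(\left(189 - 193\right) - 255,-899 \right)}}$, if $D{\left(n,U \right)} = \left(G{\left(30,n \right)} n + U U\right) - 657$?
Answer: $\frac{804954}{643390708655} + \frac{259 \sqrt{67981}}{643390708655} \approx 1.3561 \cdot 10^{-6}$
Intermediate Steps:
$G{\left(f,N \right)} = 10 + \sqrt{N^{2} + f^{2}}$ ($G{\left(f,N \right)} = \sqrt{N^{2} + f^{2}} + 10 = 10 + \sqrt{N^{2} + f^{2}}$)
$D{\left(n,U \right)} = -657 + U^{2} + n \left(10 + \sqrt{900 + n^{2}}\right)$ ($D{\left(n,U \right)} = \left(\left(10 + \sqrt{n^{2} + 30^{2}}\right) n + U U\right) - 657 = \left(\left(10 + \sqrt{n^{2} + 900}\right) n + U^{2}\right) - 657 = \left(\left(10 + \sqrt{900 + n^{2}}\right) n + U^{2}\right) - 657 = \left(n \left(10 + \sqrt{900 + n^{2}}\right) + U^{2}\right) - 657 = \left(U^{2} + n \left(10 + \sqrt{900 + n^{2}}\right)\right) - 657 = -657 + U^{2} + n \left(10 + \sqrt{900 + n^{2}}\right)$)
$\frac{1}{D{\left(\left(189 - 193\right) - 255,-899 \right)}} = \frac{1}{-657 + \left(-899\right)^{2} + \left(\left(189 - 193\right) - 255\right) \left(10 + \sqrt{900 + \left(\left(189 - 193\right) - 255\right)^{2}}\right)} = \frac{1}{-657 + 808201 + \left(-4 - 255\right) \left(10 + \sqrt{900 + \left(-4 - 255\right)^{2}}\right)} = \frac{1}{-657 + 808201 - 259 \left(10 + \sqrt{900 + \left(-259\right)^{2}}\right)} = \frac{1}{-657 + 808201 - 259 \left(10 + \sqrt{900 + 67081}\right)} = \frac{1}{-657 + 808201 - 259 \left(10 + \sqrt{67981}\right)} = \frac{1}{-657 + 808201 - \left(2590 + 259 \sqrt{67981}\right)} = \frac{1}{804954 - 259 \sqrt{67981}}$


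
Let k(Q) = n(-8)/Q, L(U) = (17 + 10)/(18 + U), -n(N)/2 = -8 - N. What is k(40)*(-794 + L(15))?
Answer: 0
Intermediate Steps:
n(N) = 16 + 2*N (n(N) = -2*(-8 - N) = 16 + 2*N)
L(U) = 27/(18 + U)
k(Q) = 0 (k(Q) = (16 + 2*(-8))/Q = (16 - 16)/Q = 0/Q = 0)
k(40)*(-794 + L(15)) = 0*(-794 + 27/(18 + 15)) = 0*(-794 + 27/33) = 0*(-794 + 27*(1/33)) = 0*(-794 + 9/11) = 0*(-8725/11) = 0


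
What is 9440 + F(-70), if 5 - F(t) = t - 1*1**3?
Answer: 9516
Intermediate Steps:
F(t) = 6 - t (F(t) = 5 - (t - 1*1**3) = 5 - (t - 1*1) = 5 - (t - 1) = 5 - (-1 + t) = 5 + (1 - t) = 6 - t)
9440 + F(-70) = 9440 + (6 - 1*(-70)) = 9440 + (6 + 70) = 9440 + 76 = 9516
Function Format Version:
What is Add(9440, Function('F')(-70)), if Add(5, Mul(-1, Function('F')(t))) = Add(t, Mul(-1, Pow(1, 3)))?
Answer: 9516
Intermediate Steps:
Function('F')(t) = Add(6, Mul(-1, t)) (Function('F')(t) = Add(5, Mul(-1, Add(t, Mul(-1, Pow(1, 3))))) = Add(5, Mul(-1, Add(t, Mul(-1, 1)))) = Add(5, Mul(-1, Add(t, -1))) = Add(5, Mul(-1, Add(-1, t))) = Add(5, Add(1, Mul(-1, t))) = Add(6, Mul(-1, t)))
Add(9440, Function('F')(-70)) = Add(9440, Add(6, Mul(-1, -70))) = Add(9440, Add(6, 70)) = Add(9440, 76) = 9516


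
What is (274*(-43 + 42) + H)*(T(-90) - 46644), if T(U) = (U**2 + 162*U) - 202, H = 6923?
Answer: -354564574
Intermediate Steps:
T(U) = -202 + U**2 + 162*U
(274*(-43 + 42) + H)*(T(-90) - 46644) = (274*(-43 + 42) + 6923)*((-202 + (-90)**2 + 162*(-90)) - 46644) = (274*(-1) + 6923)*((-202 + 8100 - 14580) - 46644) = (-274 + 6923)*(-6682 - 46644) = 6649*(-53326) = -354564574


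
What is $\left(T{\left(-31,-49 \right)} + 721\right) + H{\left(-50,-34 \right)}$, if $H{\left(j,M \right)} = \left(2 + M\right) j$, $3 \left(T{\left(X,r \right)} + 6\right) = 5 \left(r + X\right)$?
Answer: $\frac{6545}{3} \approx 2181.7$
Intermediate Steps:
$T{\left(X,r \right)} = -6 + \frac{5 X}{3} + \frac{5 r}{3}$ ($T{\left(X,r \right)} = -6 + \frac{5 \left(r + X\right)}{3} = -6 + \frac{5 \left(X + r\right)}{3} = -6 + \frac{5 X + 5 r}{3} = -6 + \left(\frac{5 X}{3} + \frac{5 r}{3}\right) = -6 + \frac{5 X}{3} + \frac{5 r}{3}$)
$H{\left(j,M \right)} = j \left(2 + M\right)$
$\left(T{\left(-31,-49 \right)} + 721\right) + H{\left(-50,-34 \right)} = \left(\left(-6 + \frac{5}{3} \left(-31\right) + \frac{5}{3} \left(-49\right)\right) + 721\right) - 50 \left(2 - 34\right) = \left(\left(-6 - \frac{155}{3} - \frac{245}{3}\right) + 721\right) - -1600 = \left(- \frac{418}{3} + 721\right) + 1600 = \frac{1745}{3} + 1600 = \frac{6545}{3}$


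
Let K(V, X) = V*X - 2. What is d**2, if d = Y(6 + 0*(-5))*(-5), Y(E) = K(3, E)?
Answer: 6400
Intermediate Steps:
K(V, X) = -2 + V*X
Y(E) = -2 + 3*E
d = -80 (d = (-2 + 3*(6 + 0*(-5)))*(-5) = (-2 + 3*(6 + 0))*(-5) = (-2 + 3*6)*(-5) = (-2 + 18)*(-5) = 16*(-5) = -80)
d**2 = (-80)**2 = 6400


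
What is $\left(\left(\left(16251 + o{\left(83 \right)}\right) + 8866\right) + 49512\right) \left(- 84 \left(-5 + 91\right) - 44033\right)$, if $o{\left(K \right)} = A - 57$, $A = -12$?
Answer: $-3821721920$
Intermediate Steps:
$o{\left(K \right)} = -69$ ($o{\left(K \right)} = -12 - 57 = -69$)
$\left(\left(\left(16251 + o{\left(83 \right)}\right) + 8866\right) + 49512\right) \left(- 84 \left(-5 + 91\right) - 44033\right) = \left(\left(\left(16251 - 69\right) + 8866\right) + 49512\right) \left(- 84 \left(-5 + 91\right) - 44033\right) = \left(\left(16182 + 8866\right) + 49512\right) \left(\left(-84\right) 86 - 44033\right) = \left(25048 + 49512\right) \left(-7224 - 44033\right) = 74560 \left(-51257\right) = -3821721920$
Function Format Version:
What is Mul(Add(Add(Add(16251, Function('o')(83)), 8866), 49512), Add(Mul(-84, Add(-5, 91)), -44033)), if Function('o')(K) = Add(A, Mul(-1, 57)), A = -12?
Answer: -3821721920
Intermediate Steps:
Function('o')(K) = -69 (Function('o')(K) = Add(-12, Mul(-1, 57)) = Add(-12, -57) = -69)
Mul(Add(Add(Add(16251, Function('o')(83)), 8866), 49512), Add(Mul(-84, Add(-5, 91)), -44033)) = Mul(Add(Add(Add(16251, -69), 8866), 49512), Add(Mul(-84, Add(-5, 91)), -44033)) = Mul(Add(Add(16182, 8866), 49512), Add(Mul(-84, 86), -44033)) = Mul(Add(25048, 49512), Add(-7224, -44033)) = Mul(74560, -51257) = -3821721920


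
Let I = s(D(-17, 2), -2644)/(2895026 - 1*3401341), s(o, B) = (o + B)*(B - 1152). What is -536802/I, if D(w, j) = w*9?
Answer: 135895452315/5308706 ≈ 25599.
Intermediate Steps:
D(w, j) = 9*w
s(o, B) = (-1152 + B)*(B + o) (s(o, B) = (B + o)*(-1152 + B) = (-1152 + B)*(B + o))
I = -10617412/506315 (I = ((-2644)² - 1152*(-2644) - 10368*(-17) - 23796*(-17))/(2895026 - 1*3401341) = (6990736 + 3045888 - 1152*(-153) - 2644*(-153))/(2895026 - 3401341) = (6990736 + 3045888 + 176256 + 404532)/(-506315) = 10617412*(-1/506315) = -10617412/506315 ≈ -20.970)
-536802/I = -536802/(-10617412/506315) = -536802*(-506315/10617412) = 135895452315/5308706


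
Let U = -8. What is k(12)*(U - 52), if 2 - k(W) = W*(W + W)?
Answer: 17160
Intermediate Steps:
k(W) = 2 - 2*W² (k(W) = 2 - W*(W + W) = 2 - W*2*W = 2 - 2*W²)
k(12)*(U - 52) = (2 - 2*12²)*(-8 - 52) = (2 - 2*144)*(-60) = (2 - 288)*(-60) = -286*(-60) = 17160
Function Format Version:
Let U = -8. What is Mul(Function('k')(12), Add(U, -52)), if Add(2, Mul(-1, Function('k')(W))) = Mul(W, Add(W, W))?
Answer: 17160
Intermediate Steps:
Function('k')(W) = Add(2, Mul(-2, Pow(W, 2))) (Function('k')(W) = Add(2, Mul(-1, Mul(W, Add(W, W)))) = Add(2, Mul(-1, Mul(W, Mul(2, W)))) = Add(2, Mul(-1, Mul(2, Pow(W, 2)))) = Add(2, Mul(-2, Pow(W, 2))))
Mul(Function('k')(12), Add(U, -52)) = Mul(Add(2, Mul(-2, Pow(12, 2))), Add(-8, -52)) = Mul(Add(2, Mul(-2, 144)), -60) = Mul(Add(2, -288), -60) = Mul(-286, -60) = 17160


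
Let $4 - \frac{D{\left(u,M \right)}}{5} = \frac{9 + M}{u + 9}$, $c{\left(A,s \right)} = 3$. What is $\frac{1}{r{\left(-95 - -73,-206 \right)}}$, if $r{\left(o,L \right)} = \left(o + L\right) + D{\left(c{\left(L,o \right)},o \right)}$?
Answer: $- \frac{12}{2431} \approx -0.0049362$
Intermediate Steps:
$D{\left(u,M \right)} = 20 - \frac{5 \left(9 + M\right)}{9 + u}$ ($D{\left(u,M \right)} = 20 - 5 \frac{9 + M}{u + 9} = 20 - 5 \frac{9 + M}{9 + u} = 20 - \frac{5 \left(9 + M\right)}{9 + u}$)
$r{\left(o,L \right)} = \frac{65}{4} + L + \frac{7 o}{12}$ ($r{\left(o,L \right)} = \left(o + L\right) + \frac{5 \left(27 - o + 4 \cdot 3\right)}{9 + 3} = \left(L + o\right) + \frac{5 \left(27 - o + 12\right)}{12} = \left(L + o\right) + 5 \cdot \frac{1}{12} \left(39 - o\right) = \left(L + o\right) - \left(- \frac{65}{4} + \frac{5 o}{12}\right) = \frac{65}{4} + L + \frac{7 o}{12}$)
$\frac{1}{r{\left(-95 - -73,-206 \right)}} = \frac{1}{\frac{65}{4} - 206 + \frac{7 \left(-95 - -73\right)}{12}} = \frac{1}{\frac{65}{4} - 206 + \frac{7 \left(-95 + 73\right)}{12}} = \frac{1}{\frac{65}{4} - 206 + \frac{7}{12} \left(-22\right)} = \frac{1}{\frac{65}{4} - 206 - \frac{77}{6}} = \frac{1}{- \frac{2431}{12}} = - \frac{12}{2431}$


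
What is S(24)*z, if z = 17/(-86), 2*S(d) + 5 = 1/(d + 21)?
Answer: 952/1935 ≈ 0.49199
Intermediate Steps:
S(d) = -5/2 + 1/(2*(21 + d)) (S(d) = -5/2 + 1/(2*(d + 21)) = -5/2 + 1/(2*(21 + d)))
z = -17/86 (z = 17*(-1/86) = -17/86 ≈ -0.19767)
S(24)*z = ((-104 - 5*24)/(2*(21 + 24)))*(-17/86) = ((½)*(-104 - 120)/45)*(-17/86) = ((½)*(1/45)*(-224))*(-17/86) = -112/45*(-17/86) = 952/1935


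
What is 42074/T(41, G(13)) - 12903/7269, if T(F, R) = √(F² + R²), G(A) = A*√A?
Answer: -4301/2423 + 21037*√3878/1939 ≈ 673.86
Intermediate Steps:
G(A) = A^(3/2)
42074/T(41, G(13)) - 12903/7269 = 42074/(√(41² + (13^(3/2))²)) - 12903/7269 = 42074/(√(1681 + (13*√13)²)) - 12903*1/7269 = 42074/(√(1681 + 2197)) - 4301/2423 = 42074/(√3878) - 4301/2423 = 42074*(√3878/3878) - 4301/2423 = 21037*√3878/1939 - 4301/2423 = -4301/2423 + 21037*√3878/1939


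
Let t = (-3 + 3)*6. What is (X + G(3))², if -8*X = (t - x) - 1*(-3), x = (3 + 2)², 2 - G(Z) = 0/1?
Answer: 361/16 ≈ 22.563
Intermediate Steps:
G(Z) = 2 (G(Z) = 2 - 0/1 = 2 - 0 = 2 - 1*0 = 2 + 0 = 2)
x = 25 (x = 5² = 25)
t = 0 (t = 0*6 = 0)
X = 11/4 (X = -((0 - 1*25) - 1*(-3))/8 = -((0 - 25) + 3)/8 = -(-25 + 3)/8 = -⅛*(-22) = 11/4 ≈ 2.7500)
(X + G(3))² = (11/4 + 2)² = (19/4)² = 361/16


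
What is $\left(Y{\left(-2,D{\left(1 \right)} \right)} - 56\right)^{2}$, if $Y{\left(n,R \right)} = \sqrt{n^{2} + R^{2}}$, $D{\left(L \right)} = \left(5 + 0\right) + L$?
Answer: $3176 - 224 \sqrt{10} \approx 2467.6$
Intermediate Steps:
$D{\left(L \right)} = 5 + L$
$Y{\left(n,R \right)} = \sqrt{R^{2} + n^{2}}$
$\left(Y{\left(-2,D{\left(1 \right)} \right)} - 56\right)^{2} = \left(\sqrt{\left(5 + 1\right)^{2} + \left(-2\right)^{2}} - 56\right)^{2} = \left(\sqrt{6^{2} + 4} - 56\right)^{2} = \left(\sqrt{36 + 4} - 56\right)^{2} = \left(\sqrt{40} - 56\right)^{2} = \left(2 \sqrt{10} - 56\right)^{2} = \left(-56 + 2 \sqrt{10}\right)^{2}$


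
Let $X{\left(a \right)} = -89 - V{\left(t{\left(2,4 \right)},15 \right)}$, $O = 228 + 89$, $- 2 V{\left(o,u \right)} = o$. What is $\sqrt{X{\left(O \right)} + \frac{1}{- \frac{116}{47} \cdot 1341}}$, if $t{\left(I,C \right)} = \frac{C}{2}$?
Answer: $\frac{5 i \sqrt{2366002439}}{25926} \approx 9.3808 i$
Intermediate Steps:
$t{\left(I,C \right)} = \frac{C}{2}$ ($t{\left(I,C \right)} = C \frac{1}{2} = \frac{C}{2}$)
$V{\left(o,u \right)} = - \frac{o}{2}$
$O = 317$
$X{\left(a \right)} = -88$ ($X{\left(a \right)} = -89 - - \frac{\frac{1}{2} \cdot 4}{2} = -89 - \left(- \frac{1}{2}\right) 2 = -89 - -1 = -89 + 1 = -88$)
$\sqrt{X{\left(O \right)} + \frac{1}{- \frac{116}{47} \cdot 1341}} = \sqrt{-88 + \frac{1}{- \frac{116}{47} \cdot 1341}} = \sqrt{-88 + \frac{1}{\left(-116\right) \frac{1}{47} \cdot 1341}} = \sqrt{-88 + \frac{1}{\left(- \frac{116}{47}\right) 1341}} = \sqrt{-88 + \frac{1}{- \frac{155556}{47}}} = \sqrt{-88 - \frac{47}{155556}} = \sqrt{- \frac{13688975}{155556}} = \frac{5 i \sqrt{2366002439}}{25926}$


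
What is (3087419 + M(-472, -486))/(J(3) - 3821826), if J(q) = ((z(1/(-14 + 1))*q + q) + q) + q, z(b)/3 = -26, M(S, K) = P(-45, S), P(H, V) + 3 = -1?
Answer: -3087415/3822051 ≈ -0.80779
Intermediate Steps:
P(H, V) = -4 (P(H, V) = -3 - 1 = -4)
M(S, K) = -4
z(b) = -78 (z(b) = 3*(-26) = -78)
J(q) = -75*q (J(q) = ((-78*q + q) + q) + q = (-77*q + q) + q = -76*q + q = -75*q)
(3087419 + M(-472, -486))/(J(3) - 3821826) = (3087419 - 4)/(-75*3 - 3821826) = 3087415/(-225 - 3821826) = 3087415/(-3822051) = 3087415*(-1/3822051) = -3087415/3822051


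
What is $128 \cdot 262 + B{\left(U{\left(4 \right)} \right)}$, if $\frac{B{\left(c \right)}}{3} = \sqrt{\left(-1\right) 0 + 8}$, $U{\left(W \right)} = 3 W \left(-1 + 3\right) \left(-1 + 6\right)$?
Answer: $33536 + 6 \sqrt{2} \approx 33545.0$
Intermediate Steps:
$U{\left(W \right)} = 30 W$ ($U{\left(W \right)} = 3 W 2 \cdot 5 = 3 W 10 = 30 W$)
$B{\left(c \right)} = 6 \sqrt{2}$ ($B{\left(c \right)} = 3 \sqrt{\left(-1\right) 0 + 8} = 3 \sqrt{0 + 8} = 3 \sqrt{8} = 3 \cdot 2 \sqrt{2} = 6 \sqrt{2}$)
$128 \cdot 262 + B{\left(U{\left(4 \right)} \right)} = 128 \cdot 262 + 6 \sqrt{2} = 33536 + 6 \sqrt{2}$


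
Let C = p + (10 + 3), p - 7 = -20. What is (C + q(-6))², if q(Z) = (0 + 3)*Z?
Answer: 324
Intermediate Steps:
p = -13 (p = 7 - 20 = -13)
q(Z) = 3*Z
C = 0 (C = -13 + (10 + 3) = -13 + 13 = 0)
(C + q(-6))² = (0 + 3*(-6))² = (0 - 18)² = (-18)² = 324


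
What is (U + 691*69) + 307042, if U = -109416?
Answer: 245305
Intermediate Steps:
(U + 691*69) + 307042 = (-109416 + 691*69) + 307042 = (-109416 + 47679) + 307042 = -61737 + 307042 = 245305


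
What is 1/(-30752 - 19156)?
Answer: -1/49908 ≈ -2.0037e-5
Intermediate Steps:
1/(-30752 - 19156) = 1/(-49908) = -1/49908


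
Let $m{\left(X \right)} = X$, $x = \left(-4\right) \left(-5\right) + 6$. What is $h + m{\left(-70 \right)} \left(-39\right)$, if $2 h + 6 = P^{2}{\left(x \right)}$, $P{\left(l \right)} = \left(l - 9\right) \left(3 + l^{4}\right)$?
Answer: $\frac{60351814066903}{2} \approx 3.0176 \cdot 10^{13}$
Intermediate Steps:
$x = 26$ ($x = 20 + 6 = 26$)
$P{\left(l \right)} = \left(-9 + l\right) \left(3 + l^{4}\right)$
$h = \frac{60351814061443}{2}$ ($h = -3 + \frac{\left(-27 + 26^{5} - 9 \cdot 26^{4} + 3 \cdot 26\right)^{2}}{2} = -3 + \frac{\left(-27 + 11881376 - 4112784 + 78\right)^{2}}{2} = -3 + \frac{7768643^{2}}{2} = -3 + \frac{1}{2} \cdot 60351814061449 = -3 + \frac{60351814061449}{2} = \frac{60351814061443}{2} \approx 3.0176 \cdot 10^{13}$)
$h + m{\left(-70 \right)} \left(-39\right) = \frac{60351814061443}{2} - -2730 = \frac{60351814061443}{2} + 2730 = \frac{60351814066903}{2}$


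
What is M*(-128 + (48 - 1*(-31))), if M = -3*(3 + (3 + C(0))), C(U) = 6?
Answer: 1764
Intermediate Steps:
M = -36 (M = -3*(3 + (3 + 6)) = -3*(3 + 9) = -3*12 = -36)
M*(-128 + (48 - 1*(-31))) = -36*(-128 + (48 - 1*(-31))) = -36*(-128 + (48 + 31)) = -36*(-128 + 79) = -36*(-49) = 1764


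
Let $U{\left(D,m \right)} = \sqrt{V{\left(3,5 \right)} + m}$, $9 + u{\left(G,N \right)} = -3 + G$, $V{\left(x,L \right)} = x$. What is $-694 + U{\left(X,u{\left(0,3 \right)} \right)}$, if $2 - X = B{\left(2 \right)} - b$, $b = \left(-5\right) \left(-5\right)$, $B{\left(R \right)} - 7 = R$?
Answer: $-694 + 3 i \approx -694.0 + 3.0 i$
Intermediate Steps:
$B{\left(R \right)} = 7 + R$
$b = 25$
$X = 18$ ($X = 2 - \left(\left(7 + 2\right) - 25\right) = 2 - \left(9 - 25\right) = 2 - -16 = 2 + 16 = 18$)
$u{\left(G,N \right)} = -12 + G$ ($u{\left(G,N \right)} = -9 + \left(-3 + G\right) = -12 + G$)
$U{\left(D,m \right)} = \sqrt{3 + m}$
$-694 + U{\left(X,u{\left(0,3 \right)} \right)} = -694 + \sqrt{3 + \left(-12 + 0\right)} = -694 + \sqrt{3 - 12} = -694 + \sqrt{-9} = -694 + 3 i$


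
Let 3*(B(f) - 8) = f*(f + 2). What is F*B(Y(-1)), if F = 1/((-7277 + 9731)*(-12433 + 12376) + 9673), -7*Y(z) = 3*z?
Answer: -409/6380045 ≈ -6.4106e-5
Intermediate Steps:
Y(z) = -3*z/7
F = -1/130205 (F = 1/(2454*(-57) + 9673) = 1/(-139878 + 9673) = 1/(-130205) = -1/130205 ≈ -7.6802e-6)
B(f) = 8 + f*(2 + f)/3 (B(f) = 8 + (f*(f + 2))/3 = 8 + (f*(2 + f))/3 = 8 + f*(2 + f)/3)
F*B(Y(-1)) = -(8 + (-3/7*(-1))²/3 + 2*(-3/7*(-1))/3)/130205 = -(8 + (3/7)²/3 + (⅔)*(3/7))/130205 = -(8 + (⅓)*(9/49) + 2/7)/130205 = -(8 + 3/49 + 2/7)/130205 = -1/130205*409/49 = -409/6380045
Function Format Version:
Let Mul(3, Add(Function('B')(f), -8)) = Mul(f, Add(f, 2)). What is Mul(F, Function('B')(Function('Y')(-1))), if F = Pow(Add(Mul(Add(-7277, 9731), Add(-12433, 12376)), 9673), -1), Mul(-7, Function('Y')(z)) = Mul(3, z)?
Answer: Rational(-409, 6380045) ≈ -6.4106e-5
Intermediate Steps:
Function('Y')(z) = Mul(Rational(-3, 7), z) (Function('Y')(z) = Mul(Rational(-1, 7), Mul(3, z)) = Mul(Rational(-3, 7), z))
F = Rational(-1, 130205) (F = Pow(Add(Mul(2454, -57), 9673), -1) = Pow(Add(-139878, 9673), -1) = Pow(-130205, -1) = Rational(-1, 130205) ≈ -7.6802e-6)
Function('B')(f) = Add(8, Mul(Rational(1, 3), f, Add(2, f))) (Function('B')(f) = Add(8, Mul(Rational(1, 3), Mul(f, Add(f, 2)))) = Add(8, Mul(Rational(1, 3), Mul(f, Add(2, f)))) = Add(8, Mul(Rational(1, 3), f, Add(2, f))))
Mul(F, Function('B')(Function('Y')(-1))) = Mul(Rational(-1, 130205), Add(8, Mul(Rational(1, 3), Pow(Mul(Rational(-3, 7), -1), 2)), Mul(Rational(2, 3), Mul(Rational(-3, 7), -1)))) = Mul(Rational(-1, 130205), Add(8, Mul(Rational(1, 3), Pow(Rational(3, 7), 2)), Mul(Rational(2, 3), Rational(3, 7)))) = Mul(Rational(-1, 130205), Add(8, Mul(Rational(1, 3), Rational(9, 49)), Rational(2, 7))) = Mul(Rational(-1, 130205), Add(8, Rational(3, 49), Rational(2, 7))) = Mul(Rational(-1, 130205), Rational(409, 49)) = Rational(-409, 6380045)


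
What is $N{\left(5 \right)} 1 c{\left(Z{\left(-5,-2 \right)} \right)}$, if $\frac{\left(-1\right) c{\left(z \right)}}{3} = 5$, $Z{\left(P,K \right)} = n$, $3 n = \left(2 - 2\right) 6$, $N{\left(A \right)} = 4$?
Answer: $-60$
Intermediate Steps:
$n = 0$ ($n = \frac{\left(2 - 2\right) 6}{3} = \frac{0 \cdot 6}{3} = \frac{1}{3} \cdot 0 = 0$)
$Z{\left(P,K \right)} = 0$
$c{\left(z \right)} = -15$ ($c{\left(z \right)} = \left(-3\right) 5 = -15$)
$N{\left(5 \right)} 1 c{\left(Z{\left(-5,-2 \right)} \right)} = 4 \cdot 1 \left(-15\right) = 4 \left(-15\right) = -60$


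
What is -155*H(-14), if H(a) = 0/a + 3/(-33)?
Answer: 155/11 ≈ 14.091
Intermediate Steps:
H(a) = -1/11 (H(a) = 0 + 3*(-1/33) = 0 - 1/11 = -1/11)
-155*H(-14) = -155*(-1/11) = 155/11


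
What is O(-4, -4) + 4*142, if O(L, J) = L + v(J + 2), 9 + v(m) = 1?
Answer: 556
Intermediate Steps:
v(m) = -8 (v(m) = -9 + 1 = -8)
O(L, J) = -8 + L (O(L, J) = L - 8 = -8 + L)
O(-4, -4) + 4*142 = (-8 - 4) + 4*142 = -12 + 568 = 556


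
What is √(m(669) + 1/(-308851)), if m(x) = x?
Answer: √63815200685618/308851 ≈ 25.865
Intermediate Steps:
√(m(669) + 1/(-308851)) = √(669 + 1/(-308851)) = √(669 - 1/308851) = √(206621318/308851) = √63815200685618/308851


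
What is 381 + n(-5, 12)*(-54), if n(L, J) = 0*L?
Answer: 381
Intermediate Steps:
n(L, J) = 0
381 + n(-5, 12)*(-54) = 381 + 0*(-54) = 381 + 0 = 381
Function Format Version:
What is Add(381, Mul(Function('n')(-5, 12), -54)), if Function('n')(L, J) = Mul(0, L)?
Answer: 381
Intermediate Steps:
Function('n')(L, J) = 0
Add(381, Mul(Function('n')(-5, 12), -54)) = Add(381, Mul(0, -54)) = Add(381, 0) = 381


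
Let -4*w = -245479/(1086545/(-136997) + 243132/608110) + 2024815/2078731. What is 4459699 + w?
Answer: 5805975643646156794227319/1304259283383015926 ≈ 4.4516e+6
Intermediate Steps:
w = -10628178197795947938955/1304259283383015926 (w = -(-245479/(1086545/(-136997) + 243132/608110) + 2024815/2078731)/4 = -(-245479/(1086545*(-1/136997) + 243132*(1/608110)) + 2024815*(1/2078731))/4 = -(-245479/(-1086545/136997 + 121566/304055) + 2024815/2078731)/4 = -(-245479/(-313715262673/41654622835) + 2024815/2078731)/4 = -(-245479*(-41654622835/313715262673) + 2024815/2078731)/4 = -(10225335158912965/313715262673 + 2024815/2078731)/4 = -1/4*21256356395591895877910/652129641691507963 = -10628178197795947938955/1304259283383015926 ≈ -8148.8)
4459699 + w = 4459699 - 10628178197795947938955/1304259283383015926 = 5805975643646156794227319/1304259283383015926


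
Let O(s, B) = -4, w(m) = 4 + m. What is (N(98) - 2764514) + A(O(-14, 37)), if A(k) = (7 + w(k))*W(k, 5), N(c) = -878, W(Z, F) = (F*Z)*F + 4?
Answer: -2766064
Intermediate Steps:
W(Z, F) = 4 + Z*F² (W(Z, F) = Z*F² + 4 = 4 + Z*F²)
A(k) = (4 + 25*k)*(11 + k) (A(k) = (7 + (4 + k))*(4 + k*5²) = (11 + k)*(4 + k*25) = (11 + k)*(4 + 25*k) = (4 + 25*k)*(11 + k))
(N(98) - 2764514) + A(O(-14, 37)) = (-878 - 2764514) + (4 + 25*(-4))*(11 - 4) = -2765392 + (4 - 100)*7 = -2765392 - 96*7 = -2765392 - 672 = -2766064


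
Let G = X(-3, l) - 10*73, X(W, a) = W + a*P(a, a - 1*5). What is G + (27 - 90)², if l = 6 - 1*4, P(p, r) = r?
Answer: 3230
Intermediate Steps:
l = 2 (l = 6 - 4 = 2)
X(W, a) = W + a*(-5 + a) (X(W, a) = W + a*(a - 1*5) = W + a*(a - 5) = W + a*(-5 + a))
G = -739 (G = (-3 + 2*(-5 + 2)) - 10*73 = (-3 + 2*(-3)) - 730 = (-3 - 6) - 730 = -9 - 730 = -739)
G + (27 - 90)² = -739 + (27 - 90)² = -739 + (-63)² = -739 + 3969 = 3230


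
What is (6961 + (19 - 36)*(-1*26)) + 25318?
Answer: 32721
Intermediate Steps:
(6961 + (19 - 36)*(-1*26)) + 25318 = (6961 - 17*(-26)) + 25318 = (6961 + 442) + 25318 = 7403 + 25318 = 32721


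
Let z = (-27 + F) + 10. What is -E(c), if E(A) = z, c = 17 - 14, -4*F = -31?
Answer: 37/4 ≈ 9.2500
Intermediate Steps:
F = 31/4 (F = -¼*(-31) = 31/4 ≈ 7.7500)
c = 3
z = -37/4 (z = (-27 + 31/4) + 10 = -77/4 + 10 = -37/4 ≈ -9.2500)
E(A) = -37/4
-E(c) = -1*(-37/4) = 37/4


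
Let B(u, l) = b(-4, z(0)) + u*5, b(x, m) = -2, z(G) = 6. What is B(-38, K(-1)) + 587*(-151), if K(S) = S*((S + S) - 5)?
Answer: -88829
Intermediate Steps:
K(S) = S*(-5 + 2*S) (K(S) = S*(2*S - 5) = S*(-5 + 2*S))
B(u, l) = -2 + 5*u (B(u, l) = -2 + u*5 = -2 + 5*u)
B(-38, K(-1)) + 587*(-151) = (-2 + 5*(-38)) + 587*(-151) = (-2 - 190) - 88637 = -192 - 88637 = -88829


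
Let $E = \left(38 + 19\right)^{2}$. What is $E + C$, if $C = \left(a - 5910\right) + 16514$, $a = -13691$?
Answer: $162$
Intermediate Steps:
$C = -3087$ ($C = \left(-13691 - 5910\right) + 16514 = -19601 + 16514 = -3087$)
$E = 3249$ ($E = 57^{2} = 3249$)
$E + C = 3249 - 3087 = 162$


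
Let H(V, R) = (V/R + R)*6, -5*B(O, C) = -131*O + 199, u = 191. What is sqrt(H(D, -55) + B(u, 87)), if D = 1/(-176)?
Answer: sqrt(224304990)/220 ≈ 68.076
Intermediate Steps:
D = -1/176 ≈ -0.0056818
B(O, C) = -199/5 + 131*O/5 (B(O, C) = -(-131*O + 199)/5 = -(199 - 131*O)/5 = -199/5 + 131*O/5)
H(V, R) = 6*R + 6*V/R (H(V, R) = (R + V/R)*6 = 6*R + 6*V/R)
sqrt(H(D, -55) + B(u, 87)) = sqrt((6*(-55) + 6*(-1/176)/(-55)) + (-199/5 + (131/5)*191)) = sqrt((-330 + 6*(-1/176)*(-1/55)) + (-199/5 + 25021/5)) = sqrt((-330 + 3/4840) + 24822/5) = sqrt(-1597197/4840 + 24822/5) = sqrt(22430499/4840) = sqrt(224304990)/220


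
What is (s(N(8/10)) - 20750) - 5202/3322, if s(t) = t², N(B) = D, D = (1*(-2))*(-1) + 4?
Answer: -34408555/1661 ≈ -20716.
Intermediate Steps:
D = 6 (D = -2*(-1) + 4 = 2 + 4 = 6)
N(B) = 6
(s(N(8/10)) - 20750) - 5202/3322 = (6² - 20750) - 5202/3322 = (36 - 20750) - 5202*1/3322 = -20714 - 2601/1661 = -34408555/1661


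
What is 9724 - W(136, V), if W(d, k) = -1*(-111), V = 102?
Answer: 9613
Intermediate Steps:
W(d, k) = 111
9724 - W(136, V) = 9724 - 1*111 = 9724 - 111 = 9613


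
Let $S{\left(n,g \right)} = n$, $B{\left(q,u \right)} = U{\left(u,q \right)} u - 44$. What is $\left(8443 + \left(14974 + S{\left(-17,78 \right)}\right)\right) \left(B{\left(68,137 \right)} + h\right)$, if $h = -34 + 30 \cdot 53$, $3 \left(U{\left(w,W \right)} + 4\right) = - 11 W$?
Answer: $-776755200$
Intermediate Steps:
$U{\left(w,W \right)} = -4 - \frac{11 W}{3}$ ($U{\left(w,W \right)} = -4 + \frac{\left(-11\right) W}{3} = -4 - \frac{11 W}{3}$)
$B{\left(q,u \right)} = -44 + u \left(-4 - \frac{11 q}{3}\right)$ ($B{\left(q,u \right)} = \left(-4 - \frac{11 q}{3}\right) u - 44 = u \left(-4 - \frac{11 q}{3}\right) - 44 = -44 + u \left(-4 - \frac{11 q}{3}\right)$)
$h = 1556$ ($h = -34 + 1590 = 1556$)
$\left(8443 + \left(14974 + S{\left(-17,78 \right)}\right)\right) \left(B{\left(68,137 \right)} + h\right) = \left(8443 + \left(14974 - 17\right)\right) \left(\left(-44 - \frac{137 \left(12 + 11 \cdot 68\right)}{3}\right) + 1556\right) = \left(8443 + 14957\right) \left(\left(-44 - \frac{137 \left(12 + 748\right)}{3}\right) + 1556\right) = 23400 \left(\left(-44 - \frac{137}{3} \cdot 760\right) + 1556\right) = 23400 \left(\left(-44 - \frac{104120}{3}\right) + 1556\right) = 23400 \left(- \frac{104252}{3} + 1556\right) = 23400 \left(- \frac{99584}{3}\right) = -776755200$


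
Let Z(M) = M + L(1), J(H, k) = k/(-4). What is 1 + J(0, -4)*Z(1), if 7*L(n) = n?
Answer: 15/7 ≈ 2.1429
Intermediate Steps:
L(n) = n/7
J(H, k) = -k/4 (J(H, k) = k*(-¼) = -k/4)
Z(M) = ⅐ + M (Z(M) = M + (⅐)*1 = M + ⅐ = ⅐ + M)
1 + J(0, -4)*Z(1) = 1 + (-¼*(-4))*(⅐ + 1) = 1 + 1*(8/7) = 1 + 8/7 = 15/7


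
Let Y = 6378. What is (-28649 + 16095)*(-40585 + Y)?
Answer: 429434678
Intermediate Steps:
(-28649 + 16095)*(-40585 + Y) = (-28649 + 16095)*(-40585 + 6378) = -12554*(-34207) = 429434678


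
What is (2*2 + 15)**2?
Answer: 361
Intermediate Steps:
(2*2 + 15)**2 = (4 + 15)**2 = 19**2 = 361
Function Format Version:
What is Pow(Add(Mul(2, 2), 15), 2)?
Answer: 361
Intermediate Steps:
Pow(Add(Mul(2, 2), 15), 2) = Pow(Add(4, 15), 2) = Pow(19, 2) = 361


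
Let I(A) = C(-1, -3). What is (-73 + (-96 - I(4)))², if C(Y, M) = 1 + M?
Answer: 27889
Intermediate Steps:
I(A) = -2 (I(A) = 1 - 3 = -2)
(-73 + (-96 - I(4)))² = (-73 + (-96 - 1*(-2)))² = (-73 + (-96 + 2))² = (-73 - 94)² = (-167)² = 27889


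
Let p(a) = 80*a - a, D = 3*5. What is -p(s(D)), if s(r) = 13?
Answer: -1027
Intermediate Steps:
D = 15
p(a) = 79*a
-p(s(D)) = -79*13 = -1*1027 = -1027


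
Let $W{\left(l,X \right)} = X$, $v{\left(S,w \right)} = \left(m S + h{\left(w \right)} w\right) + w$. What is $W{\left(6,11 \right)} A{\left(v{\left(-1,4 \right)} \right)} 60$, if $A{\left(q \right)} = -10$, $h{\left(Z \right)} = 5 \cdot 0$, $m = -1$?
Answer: $-6600$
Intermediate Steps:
$h{\left(Z \right)} = 0$
$v{\left(S,w \right)} = w - S$ ($v{\left(S,w \right)} = \left(- S + 0 w\right) + w = \left(- S + 0\right) + w = - S + w = w - S$)
$W{\left(6,11 \right)} A{\left(v{\left(-1,4 \right)} \right)} 60 = 11 \left(-10\right) 60 = \left(-110\right) 60 = -6600$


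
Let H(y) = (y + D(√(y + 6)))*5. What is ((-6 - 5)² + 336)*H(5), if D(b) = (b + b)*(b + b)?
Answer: 111965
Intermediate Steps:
D(b) = 4*b² (D(b) = (2*b)*(2*b) = 4*b²)
H(y) = 120 + 25*y (H(y) = (y + 4*(√(y + 6))²)*5 = (y + 4*(√(6 + y))²)*5 = (y + 4*(6 + y))*5 = (y + (24 + 4*y))*5 = (24 + 5*y)*5 = 120 + 25*y)
((-6 - 5)² + 336)*H(5) = ((-6 - 5)² + 336)*(120 + 25*5) = ((-11)² + 336)*(120 + 125) = (121 + 336)*245 = 457*245 = 111965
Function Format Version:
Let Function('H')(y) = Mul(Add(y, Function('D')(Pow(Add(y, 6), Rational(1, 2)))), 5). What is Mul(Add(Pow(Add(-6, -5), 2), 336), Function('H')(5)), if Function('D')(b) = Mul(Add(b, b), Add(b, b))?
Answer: 111965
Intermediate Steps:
Function('D')(b) = Mul(4, Pow(b, 2)) (Function('D')(b) = Mul(Mul(2, b), Mul(2, b)) = Mul(4, Pow(b, 2)))
Function('H')(y) = Add(120, Mul(25, y)) (Function('H')(y) = Mul(Add(y, Mul(4, Pow(Pow(Add(y, 6), Rational(1, 2)), 2))), 5) = Mul(Add(y, Mul(4, Pow(Pow(Add(6, y), Rational(1, 2)), 2))), 5) = Mul(Add(y, Mul(4, Add(6, y))), 5) = Mul(Add(y, Add(24, Mul(4, y))), 5) = Mul(Add(24, Mul(5, y)), 5) = Add(120, Mul(25, y)))
Mul(Add(Pow(Add(-6, -5), 2), 336), Function('H')(5)) = Mul(Add(Pow(Add(-6, -5), 2), 336), Add(120, Mul(25, 5))) = Mul(Add(Pow(-11, 2), 336), Add(120, 125)) = Mul(Add(121, 336), 245) = Mul(457, 245) = 111965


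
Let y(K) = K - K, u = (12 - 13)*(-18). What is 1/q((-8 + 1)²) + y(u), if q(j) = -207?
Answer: -1/207 ≈ -0.0048309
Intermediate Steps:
u = 18 (u = -1*(-18) = 18)
y(K) = 0
1/q((-8 + 1)²) + y(u) = 1/(-207) + 0 = -1/207 + 0 = -1/207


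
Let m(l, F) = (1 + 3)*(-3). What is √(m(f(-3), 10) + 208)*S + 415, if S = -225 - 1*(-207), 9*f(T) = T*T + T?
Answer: 163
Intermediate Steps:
f(T) = T/9 + T²/9 (f(T) = (T*T + T)/9 = (T² + T)/9 = (T + T²)/9 = T/9 + T²/9)
S = -18 (S = -225 + 207 = -18)
m(l, F) = -12 (m(l, F) = 4*(-3) = -12)
√(m(f(-3), 10) + 208)*S + 415 = √(-12 + 208)*(-18) + 415 = √196*(-18) + 415 = 14*(-18) + 415 = -252 + 415 = 163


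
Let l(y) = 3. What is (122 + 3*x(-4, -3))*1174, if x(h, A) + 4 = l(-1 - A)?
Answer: 139706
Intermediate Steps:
x(h, A) = -1 (x(h, A) = -4 + 3 = -1)
(122 + 3*x(-4, -3))*1174 = (122 + 3*(-1))*1174 = (122 - 3)*1174 = 119*1174 = 139706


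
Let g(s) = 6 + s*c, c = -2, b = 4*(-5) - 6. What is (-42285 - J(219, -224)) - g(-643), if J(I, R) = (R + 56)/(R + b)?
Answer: -5447209/125 ≈ -43578.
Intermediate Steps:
b = -26 (b = -20 - 6 = -26)
J(I, R) = (56 + R)/(-26 + R) (J(I, R) = (R + 56)/(R - 26) = (56 + R)/(-26 + R))
g(s) = 6 - 2*s (g(s) = 6 + s*(-2) = 6 - 2*s)
(-42285 - J(219, -224)) - g(-643) = (-42285 - (56 - 224)/(-26 - 224)) - (6 - 2*(-643)) = (-42285 - (-168)/(-250)) - (6 + 1286) = (-42285 - (-1)*(-168)/250) - 1*1292 = (-42285 - 1*84/125) - 1292 = (-42285 - 84/125) - 1292 = -5285709/125 - 1292 = -5447209/125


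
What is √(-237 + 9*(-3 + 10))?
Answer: I*√174 ≈ 13.191*I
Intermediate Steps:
√(-237 + 9*(-3 + 10)) = √(-237 + 9*7) = √(-237 + 63) = √(-174) = I*√174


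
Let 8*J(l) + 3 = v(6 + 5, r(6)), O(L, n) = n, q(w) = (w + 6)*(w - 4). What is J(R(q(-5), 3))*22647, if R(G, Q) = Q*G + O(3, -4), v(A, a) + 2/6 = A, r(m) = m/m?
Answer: 173627/8 ≈ 21703.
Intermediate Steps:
q(w) = (-4 + w)*(6 + w) (q(w) = (6 + w)*(-4 + w) = (-4 + w)*(6 + w))
r(m) = 1
v(A, a) = -1/3 + A
R(G, Q) = -4 + G*Q (R(G, Q) = Q*G - 4 = G*Q - 4 = -4 + G*Q)
J(l) = 23/24 (J(l) = -3/8 + (-1/3 + (6 + 5))/8 = -3/8 + (-1/3 + 11)/8 = -3/8 + (1/8)*(32/3) = -3/8 + 4/3 = 23/24)
J(R(q(-5), 3))*22647 = (23/24)*22647 = 173627/8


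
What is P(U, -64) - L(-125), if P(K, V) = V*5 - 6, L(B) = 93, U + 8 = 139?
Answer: -419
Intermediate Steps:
U = 131 (U = -8 + 139 = 131)
P(K, V) = -6 + 5*V (P(K, V) = 5*V - 6 = -6 + 5*V)
P(U, -64) - L(-125) = (-6 + 5*(-64)) - 1*93 = (-6 - 320) - 93 = -326 - 93 = -419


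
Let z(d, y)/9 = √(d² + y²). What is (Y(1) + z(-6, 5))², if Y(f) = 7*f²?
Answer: 4990 + 126*√61 ≈ 5974.1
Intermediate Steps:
z(d, y) = 9*√(d² + y²)
(Y(1) + z(-6, 5))² = (7*1² + 9*√((-6)² + 5²))² = (7*1 + 9*√(36 + 25))² = (7 + 9*√61)²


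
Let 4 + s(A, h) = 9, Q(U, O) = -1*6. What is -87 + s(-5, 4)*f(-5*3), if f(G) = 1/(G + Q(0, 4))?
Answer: -1832/21 ≈ -87.238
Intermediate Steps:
Q(U, O) = -6
s(A, h) = 5 (s(A, h) = -4 + 9 = 5)
f(G) = 1/(-6 + G) (f(G) = 1/(G - 6) = 1/(-6 + G))
-87 + s(-5, 4)*f(-5*3) = -87 + 5/(-6 - 5*3) = -87 + 5/(-6 - 15) = -87 + 5/(-21) = -87 + 5*(-1/21) = -87 - 5/21 = -1832/21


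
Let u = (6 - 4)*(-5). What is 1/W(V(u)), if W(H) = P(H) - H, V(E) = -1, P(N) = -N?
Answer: ½ ≈ 0.50000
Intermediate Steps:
u = -10 (u = 2*(-5) = -10)
W(H) = -2*H (W(H) = -H - H = -2*H)
1/W(V(u)) = 1/(-2*(-1)) = 1/2 = ½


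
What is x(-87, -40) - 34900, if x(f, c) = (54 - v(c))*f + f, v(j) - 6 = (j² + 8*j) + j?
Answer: 68717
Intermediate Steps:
v(j) = 6 + j² + 9*j (v(j) = 6 + ((j² + 8*j) + j) = 6 + (j² + 9*j) = 6 + j² + 9*j)
x(f, c) = f + f*(48 - c² - 9*c) (x(f, c) = (54 - (6 + c² + 9*c))*f + f = (54 + (-6 - c² - 9*c))*f + f = (48 - c² - 9*c)*f + f = f*(48 - c² - 9*c) + f = f + f*(48 - c² - 9*c))
x(-87, -40) - 34900 = -87*(49 - 1*(-40)² - 9*(-40)) - 34900 = -87*(49 - 1*1600 + 360) - 34900 = -87*(49 - 1600 + 360) - 34900 = -87*(-1191) - 34900 = 103617 - 34900 = 68717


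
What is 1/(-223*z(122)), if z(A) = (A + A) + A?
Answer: -1/81618 ≈ -1.2252e-5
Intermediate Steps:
z(A) = 3*A (z(A) = 2*A + A = 3*A)
1/(-223*z(122)) = 1/(-669*122) = 1/(-223*366) = 1/(-81618) = -1/81618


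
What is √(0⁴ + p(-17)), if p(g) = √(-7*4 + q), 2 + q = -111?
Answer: 141^(¼)*√I ≈ 2.4366 + 2.4366*I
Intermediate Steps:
q = -113 (q = -2 - 111 = -113)
p(g) = I*√141 (p(g) = √(-7*4 - 113) = √(-28 - 113) = √(-141) = I*√141)
√(0⁴ + p(-17)) = √(0⁴ + I*√141) = √(0 + I*√141) = √(I*√141) = 141^(¼)*√I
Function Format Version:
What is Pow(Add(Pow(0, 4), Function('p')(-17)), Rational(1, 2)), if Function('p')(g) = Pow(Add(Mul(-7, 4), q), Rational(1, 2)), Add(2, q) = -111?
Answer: Mul(Pow(141, Rational(1, 4)), Pow(I, Rational(1, 2))) ≈ Add(2.4366, Mul(2.4366, I))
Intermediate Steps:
q = -113 (q = Add(-2, -111) = -113)
Function('p')(g) = Mul(I, Pow(141, Rational(1, 2))) (Function('p')(g) = Pow(Add(Mul(-7, 4), -113), Rational(1, 2)) = Pow(Add(-28, -113), Rational(1, 2)) = Pow(-141, Rational(1, 2)) = Mul(I, Pow(141, Rational(1, 2))))
Pow(Add(Pow(0, 4), Function('p')(-17)), Rational(1, 2)) = Pow(Add(Pow(0, 4), Mul(I, Pow(141, Rational(1, 2)))), Rational(1, 2)) = Pow(Add(0, Mul(I, Pow(141, Rational(1, 2)))), Rational(1, 2)) = Pow(Mul(I, Pow(141, Rational(1, 2))), Rational(1, 2)) = Mul(Pow(141, Rational(1, 4)), Pow(I, Rational(1, 2)))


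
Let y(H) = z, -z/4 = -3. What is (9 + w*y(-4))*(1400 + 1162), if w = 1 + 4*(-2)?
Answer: -192150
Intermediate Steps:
z = 12 (z = -4*(-3) = 12)
y(H) = 12
w = -7 (w = 1 - 8 = -7)
(9 + w*y(-4))*(1400 + 1162) = (9 - 7*12)*(1400 + 1162) = (9 - 84)*2562 = -75*2562 = -192150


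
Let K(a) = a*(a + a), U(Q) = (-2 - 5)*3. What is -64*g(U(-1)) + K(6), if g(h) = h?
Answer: 1416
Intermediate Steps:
U(Q) = -21 (U(Q) = -7*3 = -21)
K(a) = 2*a**2 (K(a) = a*(2*a) = 2*a**2)
-64*g(U(-1)) + K(6) = -64*(-21) + 2*6**2 = 1344 + 2*36 = 1344 + 72 = 1416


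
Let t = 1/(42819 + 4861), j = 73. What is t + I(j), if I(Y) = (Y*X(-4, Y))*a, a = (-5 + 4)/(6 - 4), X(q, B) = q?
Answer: 6961281/47680 ≈ 146.00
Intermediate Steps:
a = -½ (a = -1/2 = -1*½ = -½ ≈ -0.50000)
t = 1/47680 ≈ 2.0973e-5
I(Y) = 2*Y (I(Y) = (Y*(-4))*(-½) = -4*Y*(-½) = 2*Y)
t + I(j) = 1/47680 + 2*73 = 1/47680 + 146 = 6961281/47680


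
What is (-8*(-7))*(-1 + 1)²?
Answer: 0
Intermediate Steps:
(-8*(-7))*(-1 + 1)² = 56*0² = 56*0 = 0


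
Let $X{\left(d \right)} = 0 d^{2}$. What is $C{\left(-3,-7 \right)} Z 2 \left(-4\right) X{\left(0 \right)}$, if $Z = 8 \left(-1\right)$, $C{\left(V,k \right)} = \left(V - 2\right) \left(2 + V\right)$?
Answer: $0$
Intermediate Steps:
$X{\left(d \right)} = 0$
$C{\left(V,k \right)} = \left(-2 + V\right) \left(2 + V\right)$
$Z = -8$
$C{\left(-3,-7 \right)} Z 2 \left(-4\right) X{\left(0 \right)} = \left(-4 + \left(-3\right)^{2}\right) \left(-8\right) 2 \left(-4\right) 0 = \left(-4 + 9\right) \left(-8\right) \left(\left(-8\right) 0\right) = 5 \left(-8\right) 0 = \left(-40\right) 0 = 0$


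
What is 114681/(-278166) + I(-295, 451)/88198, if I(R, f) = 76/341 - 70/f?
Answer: -306087546591/742436034934 ≈ -0.41227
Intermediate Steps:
I(R, f) = 76/341 - 70/f (I(R, f) = 76*(1/341) - 70/f = 76/341 - 70/f)
114681/(-278166) + I(-295, 451)/88198 = 114681/(-278166) + (76/341 - 70/451)/88198 = 114681*(-1/278166) + (76/341 - 70*1/451)*(1/88198) = -5461/13246 + (76/341 - 70/451)*(1/88198) = -5461/13246 + (86/1271)*(1/88198) = -5461/13246 + 43/56049829 = -306087546591/742436034934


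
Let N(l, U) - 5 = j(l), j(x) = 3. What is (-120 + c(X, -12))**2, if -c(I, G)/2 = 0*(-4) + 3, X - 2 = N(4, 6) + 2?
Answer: 15876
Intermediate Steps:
N(l, U) = 8 (N(l, U) = 5 + 3 = 8)
X = 12 (X = 2 + (8 + 2) = 2 + 10 = 12)
c(I, G) = -6 (c(I, G) = -2*(0*(-4) + 3) = -2*(0 + 3) = -2*3 = -6)
(-120 + c(X, -12))**2 = (-120 - 6)**2 = (-126)**2 = 15876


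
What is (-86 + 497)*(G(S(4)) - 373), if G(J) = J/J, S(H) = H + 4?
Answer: -152892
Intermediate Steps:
S(H) = 4 + H
G(J) = 1
(-86 + 497)*(G(S(4)) - 373) = (-86 + 497)*(1 - 373) = 411*(-372) = -152892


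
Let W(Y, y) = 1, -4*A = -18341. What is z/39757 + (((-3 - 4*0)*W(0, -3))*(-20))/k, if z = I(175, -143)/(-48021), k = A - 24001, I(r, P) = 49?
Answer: -458204820767/148271939373711 ≈ -0.0030903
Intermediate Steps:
A = 18341/4 (A = -1/4*(-18341) = 18341/4 ≈ 4585.3)
k = -77663/4 (k = 18341/4 - 24001 = -77663/4 ≈ -19416.)
z = -49/48021 (z = 49/(-48021) = 49*(-1/48021) = -49/48021 ≈ -0.0010204)
z/39757 + (((-3 - 4*0)*W(0, -3))*(-20))/k = -49/48021/39757 + (((-3 - 4*0)*1)*(-20))/(-77663/4) = -49/48021*1/39757 + (((-3 + 0)*1)*(-20))*(-4/77663) = -49/1909170897 + (-3*1*(-20))*(-4/77663) = -49/1909170897 - 3*(-20)*(-4/77663) = -49/1909170897 + 60*(-4/77663) = -49/1909170897 - 240/77663 = -458204820767/148271939373711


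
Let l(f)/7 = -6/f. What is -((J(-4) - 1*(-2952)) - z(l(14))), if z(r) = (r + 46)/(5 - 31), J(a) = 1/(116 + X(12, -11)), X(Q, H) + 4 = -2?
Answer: -2111869/715 ≈ -2953.7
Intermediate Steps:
X(Q, H) = -6 (X(Q, H) = -4 - 2 = -6)
l(f) = -42/f (l(f) = 7*(-6/f) = -42/f)
J(a) = 1/110 (J(a) = 1/(116 - 6) = 1/110)
z(r) = -23/13 - r/26 (z(r) = (46 + r)/(-26) = (46 + r)*(-1/26) = -23/13 - r/26)
-((J(-4) - 1*(-2952)) - z(l(14))) = -((1/110 - 1*(-2952)) - (-23/13 - (-21)/(13*14))) = -((1/110 + 2952) - (-23/13 - (-21)/(13*14))) = -(324721/110 - (-23/13 - 1/26*(-3))) = -(324721/110 - (-23/13 + 3/26)) = -(324721/110 - 1*(-43/26)) = -(324721/110 + 43/26) = -1*2111869/715 = -2111869/715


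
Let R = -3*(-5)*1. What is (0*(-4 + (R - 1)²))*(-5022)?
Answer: 0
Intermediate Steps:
R = 15 (R = 15*1 = 15)
(0*(-4 + (R - 1)²))*(-5022) = (0*(-4 + (15 - 1)²))*(-5022) = (0*(-4 + 14²))*(-5022) = (0*(-4 + 196))*(-5022) = (0*192)*(-5022) = 0*(-5022) = 0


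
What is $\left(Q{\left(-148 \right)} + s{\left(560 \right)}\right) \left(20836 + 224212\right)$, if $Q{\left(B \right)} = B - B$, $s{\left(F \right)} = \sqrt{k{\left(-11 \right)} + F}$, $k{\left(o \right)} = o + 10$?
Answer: $245048 \sqrt{559} \approx 5.7937 \cdot 10^{6}$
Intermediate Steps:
$k{\left(o \right)} = 10 + o$
$s{\left(F \right)} = \sqrt{-1 + F}$ ($s{\left(F \right)} = \sqrt{\left(10 - 11\right) + F} = \sqrt{-1 + F}$)
$Q{\left(B \right)} = 0$
$\left(Q{\left(-148 \right)} + s{\left(560 \right)}\right) \left(20836 + 224212\right) = \left(0 + \sqrt{-1 + 560}\right) \left(20836 + 224212\right) = \left(0 + \sqrt{559}\right) 245048 = \sqrt{559} \cdot 245048 = 245048 \sqrt{559}$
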